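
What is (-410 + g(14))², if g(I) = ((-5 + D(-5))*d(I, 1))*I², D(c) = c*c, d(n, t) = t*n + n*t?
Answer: 11957422500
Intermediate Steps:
d(n, t) = 2*n*t (d(n, t) = n*t + n*t = 2*n*t)
D(c) = c²
g(I) = 40*I³ (g(I) = ((-5 + (-5)²)*(2*I*1))*I² = ((-5 + 25)*(2*I))*I² = (20*(2*I))*I² = (40*I)*I² = 40*I³)
(-410 + g(14))² = (-410 + 40*14³)² = (-410 + 40*2744)² = (-410 + 109760)² = 109350² = 11957422500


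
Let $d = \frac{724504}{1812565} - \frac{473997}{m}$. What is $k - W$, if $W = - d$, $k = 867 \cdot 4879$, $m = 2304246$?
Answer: $\frac{5889129612456104583}{1392198550330} \approx 4.2301 \cdot 10^{6}$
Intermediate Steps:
$k = 4230093$
$d = \frac{270095023893}{1392198550330}$ ($d = \frac{724504}{1812565} - \frac{473997}{2304246} = 724504 \cdot \frac{1}{1812565} - \frac{157999}{768082} = \frac{724504}{1812565} - \frac{157999}{768082} = \frac{270095023893}{1392198550330} \approx 0.19401$)
$W = - \frac{270095023893}{1392198550330}$ ($W = \left(-1\right) \frac{270095023893}{1392198550330} = - \frac{270095023893}{1392198550330} \approx -0.19401$)
$k - W = 4230093 - - \frac{270095023893}{1392198550330} = 4230093 + \frac{270095023893}{1392198550330} = \frac{5889129612456104583}{1392198550330}$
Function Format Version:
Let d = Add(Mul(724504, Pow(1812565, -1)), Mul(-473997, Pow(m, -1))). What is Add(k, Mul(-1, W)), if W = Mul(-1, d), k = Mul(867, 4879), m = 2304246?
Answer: Rational(5889129612456104583, 1392198550330) ≈ 4.2301e+6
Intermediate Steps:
k = 4230093
d = Rational(270095023893, 1392198550330) (d = Add(Mul(724504, Pow(1812565, -1)), Mul(-473997, Pow(2304246, -1))) = Add(Mul(724504, Rational(1, 1812565)), Mul(-473997, Rational(1, 2304246))) = Add(Rational(724504, 1812565), Rational(-157999, 768082)) = Rational(270095023893, 1392198550330) ≈ 0.19401)
W = Rational(-270095023893, 1392198550330) (W = Mul(-1, Rational(270095023893, 1392198550330)) = Rational(-270095023893, 1392198550330) ≈ -0.19401)
Add(k, Mul(-1, W)) = Add(4230093, Mul(-1, Rational(-270095023893, 1392198550330))) = Add(4230093, Rational(270095023893, 1392198550330)) = Rational(5889129612456104583, 1392198550330)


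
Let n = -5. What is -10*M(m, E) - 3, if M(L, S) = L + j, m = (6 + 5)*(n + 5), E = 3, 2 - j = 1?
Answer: -13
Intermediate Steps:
j = 1 (j = 2 - 1*1 = 2 - 1 = 1)
m = 0 (m = (6 + 5)*(-5 + 5) = 11*0 = 0)
M(L, S) = 1 + L (M(L, S) = L + 1 = 1 + L)
-10*M(m, E) - 3 = -10*(1 + 0) - 3 = -10*1 - 3 = -10 - 3 = -13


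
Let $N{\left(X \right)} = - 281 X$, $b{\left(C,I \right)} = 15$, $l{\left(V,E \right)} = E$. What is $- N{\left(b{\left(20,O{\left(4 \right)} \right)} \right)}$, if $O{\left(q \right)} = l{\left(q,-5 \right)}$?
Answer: $4215$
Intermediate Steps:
$O{\left(q \right)} = -5$
$- N{\left(b{\left(20,O{\left(4 \right)} \right)} \right)} = - \left(-281\right) 15 = \left(-1\right) \left(-4215\right) = 4215$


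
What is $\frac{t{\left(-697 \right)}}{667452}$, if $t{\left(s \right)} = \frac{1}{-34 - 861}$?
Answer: $- \frac{1}{597369540} \approx -1.674 \cdot 10^{-9}$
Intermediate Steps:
$t{\left(s \right)} = - \frac{1}{895}$ ($t{\left(s \right)} = \frac{1}{-895} = - \frac{1}{895}$)
$\frac{t{\left(-697 \right)}}{667452} = - \frac{1}{895 \cdot 667452} = \left(- \frac{1}{895}\right) \frac{1}{667452} = - \frac{1}{597369540}$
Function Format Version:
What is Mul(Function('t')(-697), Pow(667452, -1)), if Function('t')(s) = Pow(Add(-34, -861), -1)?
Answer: Rational(-1, 597369540) ≈ -1.6740e-9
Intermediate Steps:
Function('t')(s) = Rational(-1, 895) (Function('t')(s) = Pow(-895, -1) = Rational(-1, 895))
Mul(Function('t')(-697), Pow(667452, -1)) = Mul(Rational(-1, 895), Pow(667452, -1)) = Mul(Rational(-1, 895), Rational(1, 667452)) = Rational(-1, 597369540)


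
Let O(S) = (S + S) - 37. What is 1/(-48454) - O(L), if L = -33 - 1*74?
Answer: 12161953/48454 ≈ 251.00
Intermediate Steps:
L = -107 (L = -33 - 74 = -107)
O(S) = -37 + 2*S (O(S) = 2*S - 37 = -37 + 2*S)
1/(-48454) - O(L) = 1/(-48454) - (-37 + 2*(-107)) = -1/48454 - (-37 - 214) = -1/48454 - 1*(-251) = -1/48454 + 251 = 12161953/48454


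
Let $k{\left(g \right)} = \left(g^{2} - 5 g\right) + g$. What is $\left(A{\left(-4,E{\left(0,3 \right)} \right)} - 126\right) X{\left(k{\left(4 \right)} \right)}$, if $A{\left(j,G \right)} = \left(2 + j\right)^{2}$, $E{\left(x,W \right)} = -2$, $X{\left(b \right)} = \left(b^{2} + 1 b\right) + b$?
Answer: $0$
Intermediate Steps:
$k{\left(g \right)} = g^{2} - 4 g$
$X{\left(b \right)} = b^{2} + 2 b$ ($X{\left(b \right)} = \left(b^{2} + b\right) + b = \left(b + b^{2}\right) + b = b^{2} + 2 b$)
$\left(A{\left(-4,E{\left(0,3 \right)} \right)} - 126\right) X{\left(k{\left(4 \right)} \right)} = \left(\left(2 - 4\right)^{2} - 126\right) 4 \left(-4 + 4\right) \left(2 + 4 \left(-4 + 4\right)\right) = \left(\left(-2\right)^{2} - 126\right) 4 \cdot 0 \left(2 + 4 \cdot 0\right) = \left(4 - 126\right) 0 \left(2 + 0\right) = - 122 \cdot 0 \cdot 2 = \left(-122\right) 0 = 0$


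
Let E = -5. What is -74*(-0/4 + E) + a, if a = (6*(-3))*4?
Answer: 298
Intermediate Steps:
a = -72 (a = -18*4 = -72)
-74*(-0/4 + E) + a = -74*(-0/4 - 5) - 72 = -74*(-2*0 - 5) - 72 = -74*(0 - 5) - 72 = -74*(-5) - 72 = 370 - 72 = 298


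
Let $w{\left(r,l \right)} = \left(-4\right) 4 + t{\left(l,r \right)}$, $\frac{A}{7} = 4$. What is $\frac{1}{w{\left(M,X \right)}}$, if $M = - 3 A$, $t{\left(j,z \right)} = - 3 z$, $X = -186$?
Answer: $\frac{1}{236} \approx 0.0042373$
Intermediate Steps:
$A = 28$ ($A = 7 \cdot 4 = 28$)
$M = -84$ ($M = \left(-3\right) 28 = -84$)
$w{\left(r,l \right)} = -16 - 3 r$ ($w{\left(r,l \right)} = \left(-4\right) 4 - 3 r = -16 - 3 r$)
$\frac{1}{w{\left(M,X \right)}} = \frac{1}{-16 - -252} = \frac{1}{-16 + 252} = \frac{1}{236}$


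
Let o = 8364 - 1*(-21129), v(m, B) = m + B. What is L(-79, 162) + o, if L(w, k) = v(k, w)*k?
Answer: 42939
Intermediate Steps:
v(m, B) = B + m
L(w, k) = k*(k + w) (L(w, k) = (w + k)*k = (k + w)*k = k*(k + w))
o = 29493 (o = 8364 + 21129 = 29493)
L(-79, 162) + o = 162*(162 - 79) + 29493 = 162*83 + 29493 = 13446 + 29493 = 42939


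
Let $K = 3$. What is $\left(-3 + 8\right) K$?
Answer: $15$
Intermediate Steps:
$\left(-3 + 8\right) K = \left(-3 + 8\right) 3 = 5 \cdot 3 = 15$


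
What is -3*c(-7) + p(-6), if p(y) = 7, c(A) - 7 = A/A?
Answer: -17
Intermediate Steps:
c(A) = 8 (c(A) = 7 + A/A = 7 + 1 = 8)
-3*c(-7) + p(-6) = -3*8 + 7 = -24 + 7 = -17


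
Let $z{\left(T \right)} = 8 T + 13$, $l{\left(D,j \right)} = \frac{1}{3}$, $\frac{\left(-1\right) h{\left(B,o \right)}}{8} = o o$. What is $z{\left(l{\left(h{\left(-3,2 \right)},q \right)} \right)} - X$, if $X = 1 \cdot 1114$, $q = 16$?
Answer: $- \frac{3295}{3} \approx -1098.3$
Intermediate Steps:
$h{\left(B,o \right)} = - 8 o^{2}$ ($h{\left(B,o \right)} = - 8 o o = - 8 o^{2}$)
$l{\left(D,j \right)} = \frac{1}{3}$
$z{\left(T \right)} = 13 + 8 T$
$X = 1114$
$z{\left(l{\left(h{\left(-3,2 \right)},q \right)} \right)} - X = \left(13 + 8 \cdot \frac{1}{3}\right) - 1114 = \left(13 + \frac{8}{3}\right) - 1114 = \frac{47}{3} - 1114 = - \frac{3295}{3}$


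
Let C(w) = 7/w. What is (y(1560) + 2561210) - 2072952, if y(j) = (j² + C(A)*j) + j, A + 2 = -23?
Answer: 14614906/5 ≈ 2.9230e+6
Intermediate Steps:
A = -25 (A = -2 - 23 = -25)
y(j) = j² + 18*j/25 (y(j) = (j² + (7/(-25))*j) + j = (j² + (7*(-1/25))*j) + j = (j² - 7*j/25) + j = j² + 18*j/25)
(y(1560) + 2561210) - 2072952 = ((1/25)*1560*(18 + 25*1560) + 2561210) - 2072952 = ((1/25)*1560*(18 + 39000) + 2561210) - 2072952 = ((1/25)*1560*39018 + 2561210) - 2072952 = (12173616/5 + 2561210) - 2072952 = 24979666/5 - 2072952 = 14614906/5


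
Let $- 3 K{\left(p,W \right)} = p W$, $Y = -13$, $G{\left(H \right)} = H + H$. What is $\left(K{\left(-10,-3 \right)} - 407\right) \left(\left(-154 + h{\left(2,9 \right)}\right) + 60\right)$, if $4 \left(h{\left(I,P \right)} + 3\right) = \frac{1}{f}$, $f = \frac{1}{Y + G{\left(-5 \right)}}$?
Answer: $\frac{171387}{4} \approx 42847.0$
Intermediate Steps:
$G{\left(H \right)} = 2 H$
$f = - \frac{1}{23}$ ($f = \frac{1}{-13 + 2 \left(-5\right)} = \frac{1}{-13 - 10} = \frac{1}{-23} = - \frac{1}{23} \approx -0.043478$)
$K{\left(p,W \right)} = - \frac{W p}{3}$ ($K{\left(p,W \right)} = - \frac{p W}{3} = - \frac{W p}{3}$)
$h{\left(I,P \right)} = - \frac{35}{4}$ ($h{\left(I,P \right)} = -3 + \frac{1}{4 \left(- \frac{1}{23}\right)} = -3 + \frac{1}{4} \left(-23\right) = -3 - \frac{23}{4} = - \frac{35}{4}$)
$\left(K{\left(-10,-3 \right)} - 407\right) \left(\left(-154 + h{\left(2,9 \right)}\right) + 60\right) = \left(\left(- \frac{1}{3}\right) \left(-3\right) \left(-10\right) - 407\right) \left(\left(-154 - \frac{35}{4}\right) + 60\right) = \left(-10 - 407\right) \left(- \frac{651}{4} + 60\right) = \left(-417\right) \left(- \frac{411}{4}\right) = \frac{171387}{4}$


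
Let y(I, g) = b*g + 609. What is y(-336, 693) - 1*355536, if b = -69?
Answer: -402744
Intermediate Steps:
y(I, g) = 609 - 69*g (y(I, g) = -69*g + 609 = 609 - 69*g)
y(-336, 693) - 1*355536 = (609 - 69*693) - 1*355536 = (609 - 47817) - 355536 = -47208 - 355536 = -402744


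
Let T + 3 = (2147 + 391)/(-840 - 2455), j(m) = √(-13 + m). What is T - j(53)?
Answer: -12423/3295 - 2*√10 ≈ -10.095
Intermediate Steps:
T = -12423/3295 (T = -3 + (2147 + 391)/(-840 - 2455) = -3 + 2538/(-3295) = -3 + 2538*(-1/3295) = -3 - 2538/3295 = -12423/3295 ≈ -3.7703)
T - j(53) = -12423/3295 - √(-13 + 53) = -12423/3295 - √40 = -12423/3295 - 2*√10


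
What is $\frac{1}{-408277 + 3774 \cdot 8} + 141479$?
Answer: $\frac{53491087714}{378085} \approx 1.4148 \cdot 10^{5}$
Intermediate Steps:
$\frac{1}{-408277 + 3774 \cdot 8} + 141479 = \frac{1}{-408277 + 30192} + 141479 = \frac{1}{-378085} + 141479 = - \frac{1}{378085} + 141479 = \frac{53491087714}{378085}$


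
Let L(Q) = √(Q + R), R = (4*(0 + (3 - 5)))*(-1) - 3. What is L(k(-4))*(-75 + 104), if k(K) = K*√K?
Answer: 29*√(5 - 8*I) ≈ 77.907 - 43.18*I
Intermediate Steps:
R = 5 (R = (4*(0 - 2))*(-1) - 3 = (4*(-2))*(-1) - 3 = -8*(-1) - 3 = 8 - 3 = 5)
k(K) = K^(3/2)
L(Q) = √(5 + Q) (L(Q) = √(Q + 5) = √(5 + Q))
L(k(-4))*(-75 + 104) = √(5 + (-4)^(3/2))*(-75 + 104) = √(5 - 8*I)*29 = 29*√(5 - 8*I)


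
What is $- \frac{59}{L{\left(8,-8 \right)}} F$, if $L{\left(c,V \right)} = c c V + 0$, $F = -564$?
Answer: $- \frac{8319}{128} \approx -64.992$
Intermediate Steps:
$L{\left(c,V \right)} = V c^{2}$ ($L{\left(c,V \right)} = c^{2} V + 0 = V c^{2} + 0 = V c^{2}$)
$- \frac{59}{L{\left(8,-8 \right)}} F = - \frac{59}{\left(-8\right) 8^{2}} \left(-564\right) = - \frac{59}{\left(-8\right) 64} \left(-564\right) = - \frac{59}{-512} \left(-564\right) = \left(-59\right) \left(- \frac{1}{512}\right) \left(-564\right) = \frac{59}{512} \left(-564\right) = - \frac{8319}{128}$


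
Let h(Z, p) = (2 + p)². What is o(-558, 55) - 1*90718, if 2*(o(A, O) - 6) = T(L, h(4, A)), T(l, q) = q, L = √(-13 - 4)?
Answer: 63856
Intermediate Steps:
L = I*√17 (L = √(-17) = I*√17 ≈ 4.1231*I)
o(A, O) = 6 + (2 + A)²/2
o(-558, 55) - 1*90718 = (6 + (2 - 558)²/2) - 1*90718 = (6 + (½)*(-556)²) - 90718 = (6 + (½)*309136) - 90718 = (6 + 154568) - 90718 = 154574 - 90718 = 63856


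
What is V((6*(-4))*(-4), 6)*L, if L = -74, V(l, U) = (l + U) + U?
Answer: -7992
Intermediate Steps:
V(l, U) = l + 2*U (V(l, U) = (U + l) + U = l + 2*U)
V((6*(-4))*(-4), 6)*L = ((6*(-4))*(-4) + 2*6)*(-74) = (-24*(-4) + 12)*(-74) = (96 + 12)*(-74) = 108*(-74) = -7992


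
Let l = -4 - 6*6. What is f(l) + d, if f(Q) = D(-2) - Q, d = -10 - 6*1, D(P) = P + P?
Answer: 20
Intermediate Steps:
D(P) = 2*P
d = -16 (d = -10 - 6 = -16)
l = -40 (l = -4 - 1*36 = -4 - 36 = -40)
f(Q) = -4 - Q (f(Q) = 2*(-2) - Q = -4 - Q)
f(l) + d = (-4 - 1*(-40)) - 16 = (-4 + 40) - 16 = 36 - 16 = 20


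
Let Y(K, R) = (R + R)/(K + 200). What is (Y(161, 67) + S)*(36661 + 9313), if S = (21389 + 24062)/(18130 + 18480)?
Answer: 69990656691/944015 ≈ 74142.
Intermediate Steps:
Y(K, R) = 2*R/(200 + K) (Y(K, R) = (2*R)/(200 + K) = 2*R/(200 + K))
S = 6493/5230 (S = 45451/36610 = 45451*(1/36610) = 6493/5230 ≈ 1.2415)
(Y(161, 67) + S)*(36661 + 9313) = (2*67/(200 + 161) + 6493/5230)*(36661 + 9313) = (2*67/361 + 6493/5230)*45974 = (2*67*(1/361) + 6493/5230)*45974 = (134/361 + 6493/5230)*45974 = (3044793/1888030)*45974 = 69990656691/944015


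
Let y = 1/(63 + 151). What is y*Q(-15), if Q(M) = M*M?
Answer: 225/214 ≈ 1.0514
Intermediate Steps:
Q(M) = M²
y = 1/214 ≈ 0.0046729
y*Q(-15) = (1/214)*(-15)² = (1/214)*225 = 225/214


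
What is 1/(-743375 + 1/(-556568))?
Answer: -556568/413738737001 ≈ -1.3452e-6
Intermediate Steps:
1/(-743375 + 1/(-556568)) = 1/(-743375 - 1/556568) = 1/(-413738737001/556568) = -556568/413738737001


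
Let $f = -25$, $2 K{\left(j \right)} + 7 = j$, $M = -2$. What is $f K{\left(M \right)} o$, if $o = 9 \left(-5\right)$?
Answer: $- \frac{10125}{2} \approx -5062.5$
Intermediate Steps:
$K{\left(j \right)} = - \frac{7}{2} + \frac{j}{2}$
$o = -45$
$f K{\left(M \right)} o = - 25 \left(- \frac{7}{2} + \frac{1}{2} \left(-2\right)\right) \left(-45\right) = - 25 \left(- \frac{7}{2} - 1\right) \left(-45\right) = \left(-25\right) \left(- \frac{9}{2}\right) \left(-45\right) = \frac{225}{2} \left(-45\right) = - \frac{10125}{2}$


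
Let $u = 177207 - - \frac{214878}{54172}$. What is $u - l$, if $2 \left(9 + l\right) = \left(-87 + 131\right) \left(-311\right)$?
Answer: $\frac{4985502427}{27086} \approx 1.8406 \cdot 10^{5}$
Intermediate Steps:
$u = \frac{4799936241}{27086}$ ($u = 177207 - \left(-214878\right) \frac{1}{54172} = 177207 - - \frac{107439}{27086} = 177207 + \frac{107439}{27086} = \frac{4799936241}{27086} \approx 1.7721 \cdot 10^{5}$)
$l = -6851$ ($l = -9 + \frac{\left(-87 + 131\right) \left(-311\right)}{2} = -9 + \frac{44 \left(-311\right)}{2} = -9 + \frac{1}{2} \left(-13684\right) = -9 - 6842 = -6851$)
$u - l = \frac{4799936241}{27086} - -6851 = \frac{4799936241}{27086} + 6851 = \frac{4985502427}{27086}$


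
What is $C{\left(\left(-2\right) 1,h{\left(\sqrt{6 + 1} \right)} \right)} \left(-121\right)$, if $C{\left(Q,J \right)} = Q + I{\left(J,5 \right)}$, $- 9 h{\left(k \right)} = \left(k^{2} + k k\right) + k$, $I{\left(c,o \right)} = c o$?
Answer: $\frac{10648}{9} + \frac{605 \sqrt{7}}{9} \approx 1361.0$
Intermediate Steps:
$h{\left(k \right)} = - \frac{2 k^{2}}{9} - \frac{k}{9}$ ($h{\left(k \right)} = - \frac{\left(k^{2} + k k\right) + k}{9} = - \frac{\left(k^{2} + k^{2}\right) + k}{9} = - \frac{2 k^{2} + k}{9} = - \frac{k + 2 k^{2}}{9} = - \frac{2 k^{2}}{9} - \frac{k}{9}$)
$C{\left(Q,J \right)} = Q + 5 J$ ($C{\left(Q,J \right)} = Q + J 5 = Q + 5 J$)
$C{\left(\left(-2\right) 1,h{\left(\sqrt{6 + 1} \right)} \right)} \left(-121\right) = \left(\left(-2\right) 1 + 5 \left(- \frac{\sqrt{6 + 1} \left(1 + 2 \sqrt{6 + 1}\right)}{9}\right)\right) \left(-121\right) = \left(-2 + 5 \left(- \frac{\sqrt{7} \left(1 + 2 \sqrt{7}\right)}{9}\right)\right) \left(-121\right) = \left(-2 - \frac{5 \sqrt{7} \left(1 + 2 \sqrt{7}\right)}{9}\right) \left(-121\right) = 242 + \frac{605 \sqrt{7} \left(1 + 2 \sqrt{7}\right)}{9}$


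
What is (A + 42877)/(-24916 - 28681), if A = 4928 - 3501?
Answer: -44304/53597 ≈ -0.82661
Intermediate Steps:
A = 1427
(A + 42877)/(-24916 - 28681) = (1427 + 42877)/(-24916 - 28681) = 44304/(-53597) = 44304*(-1/53597) = -44304/53597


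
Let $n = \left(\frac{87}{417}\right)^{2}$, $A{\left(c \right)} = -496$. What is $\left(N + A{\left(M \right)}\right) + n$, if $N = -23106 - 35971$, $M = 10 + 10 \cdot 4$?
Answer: $- \frac{1151009092}{19321} \approx -59573.0$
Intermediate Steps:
$M = 50$ ($M = 10 + 40 = 50$)
$n = \frac{841}{19321}$ ($n = \left(87 \cdot \frac{1}{417}\right)^{2} = \left(\frac{29}{139}\right)^{2} = \frac{841}{19321} \approx 0.043528$)
$N = -59077$
$\left(N + A{\left(M \right)}\right) + n = \left(-59077 - 496\right) + \frac{841}{19321} = -59573 + \frac{841}{19321} = - \frac{1151009092}{19321}$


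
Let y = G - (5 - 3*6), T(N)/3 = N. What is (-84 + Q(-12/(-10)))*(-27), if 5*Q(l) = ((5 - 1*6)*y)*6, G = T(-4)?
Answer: 11502/5 ≈ 2300.4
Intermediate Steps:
T(N) = 3*N
G = -12 (G = 3*(-4) = -12)
y = 1 (y = -12 - (5 - 3*6) = -12 - (5 - 18) = -12 - 1*(-13) = -12 + 13 = 1)
Q(l) = -6/5 (Q(l) = (((5 - 1*6)*1)*6)/5 = (((5 - 6)*1)*6)/5 = (-1*1*6)/5 = (-1*6)/5 = (⅕)*(-6) = -6/5)
(-84 + Q(-12/(-10)))*(-27) = (-84 - 6/5)*(-27) = -426/5*(-27) = 11502/5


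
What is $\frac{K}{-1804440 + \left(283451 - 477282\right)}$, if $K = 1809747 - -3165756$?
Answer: $- \frac{4975503}{1998271} \approx -2.4899$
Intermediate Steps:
$K = 4975503$ ($K = 1809747 + 3165756 = 4975503$)
$\frac{K}{-1804440 + \left(283451 - 477282\right)} = \frac{4975503}{-1804440 + \left(283451 - 477282\right)} = \frac{4975503}{-1804440 - 193831} = \frac{4975503}{-1998271} = 4975503 \left(- \frac{1}{1998271}\right) = - \frac{4975503}{1998271}$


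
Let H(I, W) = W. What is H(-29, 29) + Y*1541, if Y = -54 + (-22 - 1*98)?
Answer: -268105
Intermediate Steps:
Y = -174 (Y = -54 + (-22 - 98) = -54 - 120 = -174)
H(-29, 29) + Y*1541 = 29 - 174*1541 = 29 - 268134 = -268105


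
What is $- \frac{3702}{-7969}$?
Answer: $\frac{3702}{7969} \approx 0.46455$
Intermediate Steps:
$- \frac{3702}{-7969} = - \frac{3702 \left(-1\right)}{7969} = \left(-1\right) \left(- \frac{3702}{7969}\right) = \frac{3702}{7969}$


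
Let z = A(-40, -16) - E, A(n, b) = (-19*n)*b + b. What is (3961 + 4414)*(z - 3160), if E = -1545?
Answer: -115499625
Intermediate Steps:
A(n, b) = b - 19*b*n (A(n, b) = -19*b*n + b = b - 19*b*n)
z = -10631 (z = -16*(1 - 19*(-40)) - 1*(-1545) = -16*(1 + 760) + 1545 = -16*761 + 1545 = -12176 + 1545 = -10631)
(3961 + 4414)*(z - 3160) = (3961 + 4414)*(-10631 - 3160) = 8375*(-13791) = -115499625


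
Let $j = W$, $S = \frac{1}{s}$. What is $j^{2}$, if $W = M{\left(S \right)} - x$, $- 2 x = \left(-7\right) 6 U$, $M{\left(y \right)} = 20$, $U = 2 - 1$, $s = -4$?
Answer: $1$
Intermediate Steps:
$S = - \frac{1}{4}$ ($S = \frac{1}{-4} = - \frac{1}{4} \approx -0.25$)
$U = 1$
$x = 21$ ($x = - \frac{\left(-7\right) 6 \cdot 1}{2} = - \frac{\left(-42\right) 1}{2} = \left(- \frac{1}{2}\right) \left(-42\right) = 21$)
$W = -1$ ($W = 20 - 21 = -1$)
$j = -1$
$j^{2} = \left(-1\right)^{2} = 1$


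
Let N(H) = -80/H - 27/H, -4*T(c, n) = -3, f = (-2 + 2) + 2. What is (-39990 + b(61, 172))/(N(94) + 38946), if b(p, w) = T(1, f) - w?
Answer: -7550315/7321634 ≈ -1.0312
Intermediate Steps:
f = 2 (f = 0 + 2 = 2)
T(c, n) = ¾ (T(c, n) = -¼*(-3) = ¾)
b(p, w) = ¾ - w
N(H) = -107/H
(-39990 + b(61, 172))/(N(94) + 38946) = (-39990 + (¾ - 1*172))/(-107/94 + 38946) = (-39990 + (¾ - 172))/(-107*1/94 + 38946) = (-39990 - 685/4)/(-107/94 + 38946) = -160645/(4*3660817/94) = -160645/4*94/3660817 = -7550315/7321634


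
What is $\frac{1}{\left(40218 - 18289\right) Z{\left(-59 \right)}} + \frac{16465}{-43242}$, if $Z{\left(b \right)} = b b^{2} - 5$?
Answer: $- \frac{37078074693241}{97378081078056} \approx -0.38076$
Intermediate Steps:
$Z{\left(b \right)} = -5 + b^{3}$ ($Z{\left(b \right)} = b^{3} - 5 = -5 + b^{3}$)
$\frac{1}{\left(40218 - 18289\right) Z{\left(-59 \right)}} + \frac{16465}{-43242} = \frac{1}{\left(40218 - 18289\right) \left(-5 + \left(-59\right)^{3}\right)} + \frac{16465}{-43242} = \frac{1}{21929 \left(-5 - 205379\right)} + 16465 \left(- \frac{1}{43242}\right) = \frac{1}{21929 \left(-205384\right)} - \frac{16465}{43242} = \frac{1}{21929} \left(- \frac{1}{205384}\right) - \frac{16465}{43242} = - \frac{1}{4503865736} - \frac{16465}{43242} = - \frac{37078074693241}{97378081078056}$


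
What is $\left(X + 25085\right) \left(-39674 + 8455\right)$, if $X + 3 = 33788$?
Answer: $-1837862530$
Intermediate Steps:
$X = 33785$ ($X = -3 + 33788 = 33785$)
$\left(X + 25085\right) \left(-39674 + 8455\right) = \left(33785 + 25085\right) \left(-39674 + 8455\right) = 58870 \left(-31219\right) = -1837862530$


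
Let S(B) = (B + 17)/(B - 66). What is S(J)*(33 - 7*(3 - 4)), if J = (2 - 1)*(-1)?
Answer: -640/67 ≈ -9.5522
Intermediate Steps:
J = -1 (J = 1*(-1) = -1)
S(B) = (17 + B)/(-66 + B)
S(J)*(33 - 7*(3 - 4)) = ((17 - 1)/(-66 - 1))*(33 - 7*(3 - 4)) = (16/(-67))*(33 - 7*(-1)) = (-1/67*16)*(33 - 1*(-7)) = -16*(33 + 7)/67 = -16/67*40 = -640/67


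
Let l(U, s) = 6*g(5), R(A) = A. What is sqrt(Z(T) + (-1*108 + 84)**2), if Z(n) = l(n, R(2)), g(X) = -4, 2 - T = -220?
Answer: 2*sqrt(138) ≈ 23.495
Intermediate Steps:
T = 222 (T = 2 - 1*(-220) = 2 + 220 = 222)
l(U, s) = -24 (l(U, s) = 6*(-4) = -24)
Z(n) = -24
sqrt(Z(T) + (-1*108 + 84)**2) = sqrt(-24 + (-1*108 + 84)**2) = sqrt(-24 + (-108 + 84)**2) = sqrt(-24 + (-24)**2) = sqrt(-24 + 576) = sqrt(552) = 2*sqrt(138)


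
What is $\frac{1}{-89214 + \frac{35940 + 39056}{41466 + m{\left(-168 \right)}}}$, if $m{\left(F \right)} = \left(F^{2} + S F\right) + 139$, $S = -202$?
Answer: $- \frac{103765}{9257215714} \approx -1.1209 \cdot 10^{-5}$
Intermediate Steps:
$m{\left(F \right)} = 139 + F^{2} - 202 F$ ($m{\left(F \right)} = \left(F^{2} - 202 F\right) + 139 = 139 + F^{2} - 202 F$)
$\frac{1}{-89214 + \frac{35940 + 39056}{41466 + m{\left(-168 \right)}}} = \frac{1}{-89214 + \frac{35940 + 39056}{41466 + \left(139 + \left(-168\right)^{2} - -33936\right)}} = \frac{1}{-89214 + \frac{74996}{41466 + \left(139 + 28224 + 33936\right)}} = \frac{1}{-89214 + \frac{74996}{41466 + 62299}} = \frac{1}{-89214 + \frac{74996}{103765}} = \frac{1}{- \frac{9257215714}{103765}} = - \frac{103765}{9257215714}$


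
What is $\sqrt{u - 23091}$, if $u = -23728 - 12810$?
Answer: $i \sqrt{59629} \approx 244.19 i$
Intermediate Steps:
$u = -36538$
$\sqrt{u - 23091} = \sqrt{-36538 - 23091} = \sqrt{-59629} = i \sqrt{59629}$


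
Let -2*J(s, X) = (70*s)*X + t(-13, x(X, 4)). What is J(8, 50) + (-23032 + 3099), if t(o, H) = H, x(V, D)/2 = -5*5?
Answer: -33908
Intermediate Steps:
x(V, D) = -50 (x(V, D) = 2*(-5*5) = 2*(-25) = -50)
J(s, X) = 25 - 35*X*s (J(s, X) = -((70*s)*X - 50)/2 = -(70*X*s - 50)/2 = -(-50 + 70*X*s)/2 = 25 - 35*X*s)
J(8, 50) + (-23032 + 3099) = (25 - 35*50*8) + (-23032 + 3099) = (25 - 14000) - 19933 = -13975 - 19933 = -33908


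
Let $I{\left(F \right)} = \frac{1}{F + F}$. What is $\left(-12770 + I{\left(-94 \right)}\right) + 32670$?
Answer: $\frac{3741199}{188} \approx 19900.0$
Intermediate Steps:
$I{\left(F \right)} = \frac{1}{2 F}$
$\left(-12770 + I{\left(-94 \right)}\right) + 32670 = \left(-12770 + \frac{1}{2 \left(-94\right)}\right) + 32670 = \left(-12770 + \frac{1}{2} \left(- \frac{1}{94}\right)\right) + 32670 = \left(-12770 - \frac{1}{188}\right) + 32670 = - \frac{2400761}{188} + 32670 = \frac{3741199}{188}$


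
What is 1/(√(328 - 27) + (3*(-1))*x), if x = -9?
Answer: 27/428 - √301/428 ≈ 0.022548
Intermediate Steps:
1/(√(328 - 27) + (3*(-1))*x) = 1/(√(328 - 27) + (3*(-1))*(-9)) = 1/(√301 - 3*(-9)) = 1/(√301 + 27) = 1/(27 + √301)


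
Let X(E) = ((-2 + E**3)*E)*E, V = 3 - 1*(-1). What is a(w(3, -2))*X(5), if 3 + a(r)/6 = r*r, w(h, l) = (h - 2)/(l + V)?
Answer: -101475/2 ≈ -50738.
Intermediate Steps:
V = 4 (V = 3 + 1 = 4)
w(h, l) = (-2 + h)/(4 + l) (w(h, l) = (h - 2)/(l + 4) = (-2 + h)/(4 + l))
a(r) = -18 + 6*r**2 (a(r) = -18 + 6*(r*r) = -18 + 6*r**2)
X(E) = E**2*(-2 + E**3) (X(E) = (E*(-2 + E**3))*E = E**2*(-2 + E**3))
a(w(3, -2))*X(5) = (-18 + 6*((-2 + 3)/(4 - 2))**2)*(5**2*(-2 + 5**3)) = (-18 + 6*(1/2)**2)*(25*(-2 + 125)) = (-18 + 6*((1/2)*1)**2)*(25*123) = (-18 + 6*(1/2)**2)*3075 = (-18 + 6*(1/4))*3075 = (-18 + 3/2)*3075 = -33/2*3075 = -101475/2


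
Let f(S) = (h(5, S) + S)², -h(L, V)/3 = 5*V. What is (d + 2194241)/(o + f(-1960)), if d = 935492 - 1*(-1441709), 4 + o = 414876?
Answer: 253969/41853804 ≈ 0.0060680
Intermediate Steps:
o = 414872 (o = -4 + 414876 = 414872)
h(L, V) = -15*V
d = 2377201 (d = 935492 + 1441709 = 2377201)
f(S) = 196*S² (f(S) = (-15*S + S)² = (-14*S)² = 196*S²)
(d + 2194241)/(o + f(-1960)) = (2377201 + 2194241)/(414872 + 196*(-1960)²) = 4571442/(414872 + 196*3841600) = 4571442/(414872 + 752953600) = 4571442/753368472 = 4571442*(1/753368472) = 253969/41853804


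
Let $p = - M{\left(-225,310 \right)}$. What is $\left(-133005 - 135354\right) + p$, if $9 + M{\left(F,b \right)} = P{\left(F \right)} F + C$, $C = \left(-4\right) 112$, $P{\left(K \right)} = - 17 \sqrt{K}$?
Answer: $-267902 - 57375 i \approx -2.679 \cdot 10^{5} - 57375.0 i$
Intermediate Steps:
$C = -448$
$M{\left(F,b \right)} = -457 - 17 F^{\frac{3}{2}}$ ($M{\left(F,b \right)} = -9 + \left(- 17 \sqrt{F} F - 448\right) = -9 - \left(448 + 17 F^{\frac{3}{2}}\right) = -457 - 17 F^{\frac{3}{2}}$)
$p = 457 - 57375 i$ ($p = - (-457 - 17 \left(-225\right)^{\frac{3}{2}}) = - (-457 - 17 \left(- 3375 i\right)) = - (-457 + 57375 i) = 457 - 57375 i \approx 457.0 - 57375.0 i$)
$\left(-133005 - 135354\right) + p = \left(-133005 - 135354\right) + \left(457 - 57375 i\right) = -268359 + \left(457 - 57375 i\right) = -267902 - 57375 i$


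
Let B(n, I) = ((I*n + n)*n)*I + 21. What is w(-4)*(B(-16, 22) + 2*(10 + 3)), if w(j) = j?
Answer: -518332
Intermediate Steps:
B(n, I) = 21 + I*n*(n + I*n) (B(n, I) = ((n + I*n)*n)*I + 21 = (n*(n + I*n))*I + 21 = I*n*(n + I*n) + 21 = 21 + I*n*(n + I*n))
w(-4)*(B(-16, 22) + 2*(10 + 3)) = -4*((21 + 22*(-16)**2 + 22**2*(-16)**2) + 2*(10 + 3)) = -4*((21 + 22*256 + 484*256) + 2*13) = -4*((21 + 5632 + 123904) + 26) = -4*(129557 + 26) = -4*129583 = -518332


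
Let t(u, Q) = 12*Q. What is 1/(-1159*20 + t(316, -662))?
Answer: -1/31124 ≈ -3.2130e-5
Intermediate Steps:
1/(-1159*20 + t(316, -662)) = 1/(-1159*20 + 12*(-662)) = 1/(-23180 - 7944) = 1/(-31124) = -1/31124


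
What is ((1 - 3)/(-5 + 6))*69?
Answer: -138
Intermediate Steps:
((1 - 3)/(-5 + 6))*69 = -2/1*69 = -2*1*69 = -2*69 = -138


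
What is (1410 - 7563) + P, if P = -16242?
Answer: -22395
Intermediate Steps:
(1410 - 7563) + P = (1410 - 7563) - 16242 = -6153 - 16242 = -22395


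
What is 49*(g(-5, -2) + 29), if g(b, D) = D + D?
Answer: 1225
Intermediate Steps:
g(b, D) = 2*D
49*(g(-5, -2) + 29) = 49*(2*(-2) + 29) = 49*(-4 + 29) = 49*25 = 1225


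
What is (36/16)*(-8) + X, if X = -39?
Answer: -57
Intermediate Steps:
(36/16)*(-8) + X = (36/16)*(-8) - 39 = (36*(1/16))*(-8) - 39 = (9/4)*(-8) - 39 = -18 - 39 = -57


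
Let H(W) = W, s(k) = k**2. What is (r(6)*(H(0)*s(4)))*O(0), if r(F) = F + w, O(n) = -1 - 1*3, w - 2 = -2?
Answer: 0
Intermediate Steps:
w = 0 (w = 2 - 2 = 0)
O(n) = -4 (O(n) = -1 - 3 = -4)
r(F) = F (r(F) = F + 0 = F)
(r(6)*(H(0)*s(4)))*O(0) = (6*(0*4**2))*(-4) = (6*(0*16))*(-4) = (6*0)*(-4) = 0*(-4) = 0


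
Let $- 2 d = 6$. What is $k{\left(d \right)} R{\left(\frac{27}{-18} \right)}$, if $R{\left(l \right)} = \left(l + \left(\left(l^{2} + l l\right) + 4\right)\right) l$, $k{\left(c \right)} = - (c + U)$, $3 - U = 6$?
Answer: $-63$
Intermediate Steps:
$U = -3$ ($U = 3 - 6 = -3$)
$d = -3$ ($d = \left(- \frac{1}{2}\right) 6 = -3$)
$k{\left(c \right)} = 3 - c$ ($k{\left(c \right)} = - (c - 3) = - (-3 + c) = 3 - c$)
$R{\left(l \right)} = l \left(4 + l + 2 l^{2}\right)$ ($R{\left(l \right)} = \left(l + \left(\left(l^{2} + l^{2}\right) + 4\right)\right) l = \left(l + \left(2 l^{2} + 4\right)\right) l = \left(l + \left(4 + 2 l^{2}\right)\right) l = \left(4 + l + 2 l^{2}\right) l = l \left(4 + l + 2 l^{2}\right)$)
$k{\left(d \right)} R{\left(\frac{27}{-18} \right)} = \left(3 - -3\right) \frac{27}{-18} \left(4 + \frac{27}{-18} + 2 \left(\frac{27}{-18}\right)^{2}\right) = \left(3 + 3\right) 27 \left(- \frac{1}{18}\right) \left(4 + 27 \left(- \frac{1}{18}\right) + 2 \left(27 \left(- \frac{1}{18}\right)\right)^{2}\right) = 6 \left(- \frac{3 \left(4 - \frac{3}{2} + 2 \left(- \frac{3}{2}\right)^{2}\right)}{2}\right) = 6 \left(- \frac{3 \left(4 - \frac{3}{2} + 2 \cdot \frac{9}{4}\right)}{2}\right) = 6 \left(- \frac{3 \left(4 - \frac{3}{2} + \frac{9}{2}\right)}{2}\right) = 6 \left(\left(- \frac{3}{2}\right) 7\right) = 6 \left(- \frac{21}{2}\right) = -63$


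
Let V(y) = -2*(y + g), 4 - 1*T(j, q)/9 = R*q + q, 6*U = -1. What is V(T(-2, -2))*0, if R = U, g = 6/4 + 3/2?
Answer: 0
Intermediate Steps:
U = -⅙ (U = (⅙)*(-1) = -⅙ ≈ -0.16667)
g = 3 (g = 6*(¼) + 3*(½) = 3/2 + 3/2 = 3)
R = -⅙ ≈ -0.16667
T(j, q) = 36 - 15*q/2 (T(j, q) = 36 - 9*(-q/6 + q) = 36 - 15*q/2)
V(y) = -6 - 2*y (V(y) = -2*(y + 3) = -2*(3 + y) = -6 - 2*y)
V(T(-2, -2))*0 = (-6 - 2*(36 - 15/2*(-2)))*0 = (-6 - 2*(36 + 15))*0 = (-6 - 2*51)*0 = (-6 - 102)*0 = -108*0 = 0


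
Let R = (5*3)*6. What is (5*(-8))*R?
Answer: -3600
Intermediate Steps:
R = 90 (R = 15*6 = 90)
(5*(-8))*R = (5*(-8))*90 = -40*90 = -3600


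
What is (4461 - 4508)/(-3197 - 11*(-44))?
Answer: 47/2713 ≈ 0.017324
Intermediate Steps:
(4461 - 4508)/(-3197 - 11*(-44)) = -47/(-3197 + 484) = -47/(-2713) = -47*(-1/2713) = 47/2713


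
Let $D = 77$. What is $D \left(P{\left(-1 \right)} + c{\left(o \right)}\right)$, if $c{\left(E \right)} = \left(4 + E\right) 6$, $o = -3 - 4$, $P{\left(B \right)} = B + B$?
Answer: $-1540$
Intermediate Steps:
$P{\left(B \right)} = 2 B$
$o = -7$
$c{\left(E \right)} = 24 + 6 E$
$D \left(P{\left(-1 \right)} + c{\left(o \right)}\right) = 77 \left(2 \left(-1\right) + \left(24 + 6 \left(-7\right)\right)\right) = 77 \left(-2 + \left(24 - 42\right)\right) = 77 \left(-2 - 18\right) = 77 \left(-20\right) = -1540$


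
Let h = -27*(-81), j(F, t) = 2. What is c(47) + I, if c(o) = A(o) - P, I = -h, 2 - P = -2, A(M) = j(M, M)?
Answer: -2189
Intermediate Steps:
A(M) = 2
h = 2187
P = 4 (P = 2 - 1*(-2) = 2 + 2 = 4)
I = -2187 (I = -1*2187 = -2187)
c(o) = -2 (c(o) = 2 - 1*4 = 2 - 4 = -2)
c(47) + I = -2 - 2187 = -2189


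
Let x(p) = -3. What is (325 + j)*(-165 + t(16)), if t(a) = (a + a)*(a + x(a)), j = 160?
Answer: 121735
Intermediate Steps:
t(a) = 2*a*(-3 + a) (t(a) = (a + a)*(a - 3) = (2*a)*(-3 + a) = 2*a*(-3 + a))
(325 + j)*(-165 + t(16)) = (325 + 160)*(-165 + 2*16*(-3 + 16)) = 485*(-165 + 2*16*13) = 485*(-165 + 416) = 485*251 = 121735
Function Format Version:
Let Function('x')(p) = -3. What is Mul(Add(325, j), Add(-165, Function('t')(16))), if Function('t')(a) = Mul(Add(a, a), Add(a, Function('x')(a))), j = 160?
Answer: 121735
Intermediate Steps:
Function('t')(a) = Mul(2, a, Add(-3, a)) (Function('t')(a) = Mul(Add(a, a), Add(a, -3)) = Mul(Mul(2, a), Add(-3, a)) = Mul(2, a, Add(-3, a)))
Mul(Add(325, j), Add(-165, Function('t')(16))) = Mul(Add(325, 160), Add(-165, Mul(2, 16, Add(-3, 16)))) = Mul(485, Add(-165, Mul(2, 16, 13))) = Mul(485, Add(-165, 416)) = Mul(485, 251) = 121735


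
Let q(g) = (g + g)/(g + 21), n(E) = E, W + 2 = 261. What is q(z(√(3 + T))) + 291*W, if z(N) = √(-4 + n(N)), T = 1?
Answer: 33388471/443 + 42*I*√2/443 ≈ 75369.0 + 0.13408*I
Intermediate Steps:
W = 259 (W = -2 + 261 = 259)
z(N) = √(-4 + N)
q(g) = 2*g/(21 + g) (q(g) = (2*g)/(21 + g) = 2*g/(21 + g))
q(z(√(3 + T))) + 291*W = 2*√(-4 + √(3 + 1))/(21 + √(-4 + √(3 + 1))) + 291*259 = 2*√(-4 + √4)/(21 + √(-4 + √4)) + 75369 = 2*√(-4 + 2)/(21 + √(-4 + 2)) + 75369 = 2*√(-2)/(21 + √(-2)) + 75369 = 2*(I*√2)/(21 + I*√2) + 75369 = 2*I*√2/(21 + I*√2) + 75369 = 75369 + 2*I*√2/(21 + I*√2)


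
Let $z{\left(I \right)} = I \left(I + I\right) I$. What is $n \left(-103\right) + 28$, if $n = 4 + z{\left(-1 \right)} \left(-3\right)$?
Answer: $-1002$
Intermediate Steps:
$z{\left(I \right)} = 2 I^{3}$ ($z{\left(I \right)} = I 2 I I = 2 I^{2} I = 2 I^{3}$)
$n = 10$ ($n = 4 + 2 \left(-1\right)^{3} \left(-3\right) = 4 + 2 \left(-1\right) \left(-3\right) = 4 - -6 = 4 + 6 = 10$)
$n \left(-103\right) + 28 = 10 \left(-103\right) + 28 = -1030 + 28 = -1002$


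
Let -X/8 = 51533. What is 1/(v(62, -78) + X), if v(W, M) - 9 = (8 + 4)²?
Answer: -1/412111 ≈ -2.4265e-6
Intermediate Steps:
X = -412264 (X = -8*51533 = -412264)
v(W, M) = 153 (v(W, M) = 9 + (8 + 4)² = 9 + 12² = 9 + 144 = 153)
1/(v(62, -78) + X) = 1/(153 - 412264) = 1/(-412111) = -1/412111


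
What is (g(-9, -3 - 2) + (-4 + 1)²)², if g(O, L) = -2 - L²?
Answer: 324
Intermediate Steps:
(g(-9, -3 - 2) + (-4 + 1)²)² = ((-2 - (-3 - 2)²) + (-4 + 1)²)² = ((-2 - 1*(-5)²) + (-3)²)² = ((-2 - 1*25) + 9)² = ((-2 - 25) + 9)² = (-27 + 9)² = (-18)² = 324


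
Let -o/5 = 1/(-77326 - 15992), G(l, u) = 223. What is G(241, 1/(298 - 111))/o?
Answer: 20809914/5 ≈ 4.1620e+6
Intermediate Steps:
o = 5/93318 (o = -5/(-77326 - 15992) = -5/(-93318) = -5*(-1/93318) = 5/93318 ≈ 5.3580e-5)
G(241, 1/(298 - 111))/o = 223/(5/93318) = 223*(93318/5) = 20809914/5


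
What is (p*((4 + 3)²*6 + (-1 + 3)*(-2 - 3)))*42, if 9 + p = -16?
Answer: -298200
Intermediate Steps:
p = -25 (p = -9 - 16 = -25)
(p*((4 + 3)²*6 + (-1 + 3)*(-2 - 3)))*42 = -25*((4 + 3)²*6 + (-1 + 3)*(-2 - 3))*42 = -25*(7²*6 + 2*(-5))*42 = -25*(49*6 - 10)*42 = -25*(294 - 10)*42 = -25*284*42 = -7100*42 = -298200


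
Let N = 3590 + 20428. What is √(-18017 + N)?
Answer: √6001 ≈ 77.466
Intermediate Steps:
N = 24018
√(-18017 + N) = √(-18017 + 24018) = √6001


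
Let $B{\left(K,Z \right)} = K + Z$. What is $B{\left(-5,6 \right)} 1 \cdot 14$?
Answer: $14$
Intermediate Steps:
$B{\left(-5,6 \right)} 1 \cdot 14 = \left(-5 + 6\right) 1 \cdot 14 = 1 \cdot 1 \cdot 14 = 1 \cdot 14 = 14$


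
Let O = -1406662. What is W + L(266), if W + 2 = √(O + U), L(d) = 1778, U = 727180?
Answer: 1776 + 3*I*√75498 ≈ 1776.0 + 824.31*I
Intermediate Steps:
W = -2 + 3*I*√75498 (W = -2 + √(-1406662 + 727180) = -2 + √(-679482) = -2 + 3*I*√75498 ≈ -2.0 + 824.31*I)
W + L(266) = (-2 + 3*I*√75498) + 1778 = 1776 + 3*I*√75498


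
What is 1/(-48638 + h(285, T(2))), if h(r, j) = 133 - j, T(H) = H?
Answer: -1/48507 ≈ -2.0616e-5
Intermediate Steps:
1/(-48638 + h(285, T(2))) = 1/(-48638 + (133 - 1*2)) = 1/(-48638 + (133 - 2)) = 1/(-48638 + 131) = 1/(-48507) = -1/48507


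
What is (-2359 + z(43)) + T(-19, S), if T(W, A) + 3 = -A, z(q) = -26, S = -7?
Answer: -2381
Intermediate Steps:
T(W, A) = -3 - A
(-2359 + z(43)) + T(-19, S) = (-2359 - 26) + (-3 - 1*(-7)) = -2385 + (-3 + 7) = -2385 + 4 = -2381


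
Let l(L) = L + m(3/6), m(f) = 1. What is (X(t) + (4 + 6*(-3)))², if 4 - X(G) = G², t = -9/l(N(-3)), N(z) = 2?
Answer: 361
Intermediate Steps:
l(L) = 1 + L (l(L) = L + 1 = 1 + L)
t = -3 (t = -9/(1 + 2) = -9/3 = -9*⅓ = -3)
X(G) = 4 - G²
(X(t) + (4 + 6*(-3)))² = ((4 - 1*(-3)²) + (4 + 6*(-3)))² = ((4 - 1*9) + (4 - 18))² = ((4 - 9) - 14)² = (-5 - 14)² = (-19)² = 361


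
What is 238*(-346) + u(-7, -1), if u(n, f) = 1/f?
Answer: -82349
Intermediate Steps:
238*(-346) + u(-7, -1) = 238*(-346) + 1/(-1) = -82348 - 1 = -82349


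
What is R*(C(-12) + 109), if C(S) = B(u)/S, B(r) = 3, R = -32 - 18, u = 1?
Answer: -10875/2 ≈ -5437.5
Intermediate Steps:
R = -50
C(S) = 3/S
R*(C(-12) + 109) = -50*(3/(-12) + 109) = -50*(3*(-1/12) + 109) = -50*(-1/4 + 109) = -50*435/4 = -10875/2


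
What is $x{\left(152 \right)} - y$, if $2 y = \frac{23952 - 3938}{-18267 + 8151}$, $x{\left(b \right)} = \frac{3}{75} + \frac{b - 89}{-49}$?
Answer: $- \frac{454063}{1770300} \approx -0.25649$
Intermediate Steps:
$x{\left(b \right)} = \frac{2274}{1225} - \frac{b}{49}$ ($x{\left(b \right)} = 3 \cdot \frac{1}{75} + \left(-89 + b\right) \left(- \frac{1}{49}\right) = \frac{1}{25} - \left(- \frac{89}{49} + \frac{b}{49}\right) = \frac{2274}{1225} - \frac{b}{49}$)
$y = - \frac{10007}{10116}$ ($y = \frac{\left(23952 - 3938\right) \frac{1}{-18267 + 8151}}{2} = \frac{20014 \frac{1}{-10116}}{2} = \frac{20014 \left(- \frac{1}{10116}\right)}{2} = \frac{1}{2} \left(- \frac{10007}{5058}\right) = - \frac{10007}{10116} \approx -0.98923$)
$x{\left(152 \right)} - y = \left(\frac{2274}{1225} - \frac{152}{49}\right) - - \frac{10007}{10116} = \left(\frac{2274}{1225} - \frac{152}{49}\right) + \frac{10007}{10116} = - \frac{218}{175} + \frac{10007}{10116} = - \frac{454063}{1770300}$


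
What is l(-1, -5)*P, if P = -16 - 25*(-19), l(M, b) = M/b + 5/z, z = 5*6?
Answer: 1683/10 ≈ 168.30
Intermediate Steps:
z = 30
l(M, b) = ⅙ + M/b (l(M, b) = M/b + 5/30 = M/b + 5*(1/30) = M/b + ⅙ = ⅙ + M/b)
P = 459 (P = -16 + 475 = 459)
l(-1, -5)*P = ((-1 + (⅙)*(-5))/(-5))*459 = -(-1 - ⅚)/5*459 = -⅕*(-11/6)*459 = (11/30)*459 = 1683/10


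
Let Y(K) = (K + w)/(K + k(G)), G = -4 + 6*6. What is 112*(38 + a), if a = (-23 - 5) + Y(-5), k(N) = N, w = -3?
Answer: 29344/27 ≈ 1086.8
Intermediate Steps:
G = 32 (G = -4 + 36 = 32)
Y(K) = (-3 + K)/(32 + K) (Y(K) = (K - 3)/(K + 32) = (-3 + K)/(32 + K))
a = -764/27 (a = (-23 - 5) + (-3 - 5)/(32 - 5) = -28 - 8/27 = -764/27 ≈ -28.296)
112*(38 + a) = 112*(38 - 764/27) = 112*(262/27) = 29344/27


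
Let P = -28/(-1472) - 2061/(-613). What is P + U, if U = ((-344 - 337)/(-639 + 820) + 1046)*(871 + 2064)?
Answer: 124899925006559/40830704 ≈ 3.0590e+6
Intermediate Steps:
P = 762739/225584 (P = -28*(-1/1472) - 2061*(-1/613) = 7/368 + 2061/613 = 762739/225584 ≈ 3.3812)
U = 553673075/181 (U = (-681/181 + 1046)*2935 = (188645/181)*2935 = 553673075/181 ≈ 3.0590e+6)
P + U = 762739/225584 + 553673075/181 = 124899925006559/40830704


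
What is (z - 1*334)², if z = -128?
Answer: 213444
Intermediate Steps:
(z - 1*334)² = (-128 - 1*334)² = (-128 - 334)² = (-462)² = 213444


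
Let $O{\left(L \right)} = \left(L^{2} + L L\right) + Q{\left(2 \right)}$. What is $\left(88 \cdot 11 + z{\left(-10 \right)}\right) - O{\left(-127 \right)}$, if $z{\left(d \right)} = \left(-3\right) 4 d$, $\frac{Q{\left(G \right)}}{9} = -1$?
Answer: $-31161$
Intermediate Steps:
$Q{\left(G \right)} = -9$ ($Q{\left(G \right)} = 9 \left(-1\right) = -9$)
$z{\left(d \right)} = - 12 d$
$O{\left(L \right)} = -9 + 2 L^{2}$ ($O{\left(L \right)} = \left(L^{2} + L L\right) - 9 = \left(L^{2} + L^{2}\right) - 9 = 2 L^{2} - 9 = -9 + 2 L^{2}$)
$\left(88 \cdot 11 + z{\left(-10 \right)}\right) - O{\left(-127 \right)} = \left(88 \cdot 11 - -120\right) - \left(-9 + 2 \left(-127\right)^{2}\right) = \left(968 + 120\right) - \left(-9 + 2 \cdot 16129\right) = 1088 - \left(-9 + 32258\right) = 1088 - 32249 = -31161$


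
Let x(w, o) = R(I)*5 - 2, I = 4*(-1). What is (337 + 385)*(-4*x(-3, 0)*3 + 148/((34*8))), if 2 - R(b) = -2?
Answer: -5289011/34 ≈ -1.5556e+5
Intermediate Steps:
I = -4
R(b) = 4 (R(b) = 2 - 1*(-2) = 2 + 2 = 4)
x(w, o) = 18 (x(w, o) = 4*5 - 2 = 20 - 2 = 18)
(337 + 385)*(-4*x(-3, 0)*3 + 148/((34*8))) = (337 + 385)*(-4*18*3 + 148/((34*8))) = 722*(-72*3 + 148/272) = 722*(-216 + 148*(1/272)) = 722*(-216 + 37/68) = 722*(-14651/68) = -5289011/34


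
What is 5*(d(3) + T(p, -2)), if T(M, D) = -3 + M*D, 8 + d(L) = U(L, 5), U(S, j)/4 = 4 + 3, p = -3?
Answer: 115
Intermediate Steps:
U(S, j) = 28 (U(S, j) = 4*(4 + 3) = 4*7 = 28)
d(L) = 20 (d(L) = -8 + 28 = 20)
T(M, D) = -3 + D*M
5*(d(3) + T(p, -2)) = 5*(20 + (-3 - 2*(-3))) = 5*(20 + (-3 + 6)) = 5*(20 + 3) = 5*23 = 115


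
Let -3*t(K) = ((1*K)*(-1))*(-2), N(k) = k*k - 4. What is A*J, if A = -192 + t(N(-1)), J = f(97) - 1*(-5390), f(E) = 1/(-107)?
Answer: -109578510/107 ≈ -1.0241e+6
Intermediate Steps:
f(E) = -1/107
N(k) = -4 + k² (N(k) = k² - 4 = -4 + k²)
t(K) = -2*K/3 (t(K) = -(1*K)*(-1)*(-2)/3 = -K*(-1)*(-2)/3 = -(-K)*(-2)/3 = -2*K/3)
J = 576729/107 (J = -1/107 - 1*(-5390) = -1/107 + 5390 = 576729/107 ≈ 5390.0)
A = -190 (A = -192 - 2*(-4 + (-1)²)/3 = -192 - 2*(-4 + 1)/3 = -192 - ⅔*(-3) = -192 + 2 = -190)
A*J = -190*576729/107 = -109578510/107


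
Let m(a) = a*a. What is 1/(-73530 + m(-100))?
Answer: -1/63530 ≈ -1.5741e-5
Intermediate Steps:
m(a) = a**2
1/(-73530 + m(-100)) = 1/(-73530 + (-100)**2) = 1/(-73530 + 10000) = 1/(-63530) = -1/63530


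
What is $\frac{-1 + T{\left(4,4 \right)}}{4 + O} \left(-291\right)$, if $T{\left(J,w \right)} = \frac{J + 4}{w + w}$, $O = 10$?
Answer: $0$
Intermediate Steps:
$T{\left(J,w \right)} = \frac{4 + J}{2 w}$
$\frac{-1 + T{\left(4,4 \right)}}{4 + O} \left(-291\right) = \frac{-1 + \frac{4 + 4}{2 \cdot 4}}{4 + 10} \left(-291\right) = \frac{-1 + \frac{1}{2} \cdot \frac{1}{4} \cdot 8}{14} \left(-291\right) = \left(-1 + 1\right) \frac{1}{14} \left(-291\right) = 0 \cdot \frac{1}{14} \left(-291\right) = 0 \left(-291\right) = 0$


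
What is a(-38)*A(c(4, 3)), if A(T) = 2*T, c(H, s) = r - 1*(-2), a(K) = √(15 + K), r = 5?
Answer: 14*I*√23 ≈ 67.142*I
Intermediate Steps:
c(H, s) = 7 (c(H, s) = 5 - 1*(-2) = 5 + 2 = 7)
a(-38)*A(c(4, 3)) = √(15 - 38)*(2*7) = √(-23)*14 = (I*√23)*14 = 14*I*√23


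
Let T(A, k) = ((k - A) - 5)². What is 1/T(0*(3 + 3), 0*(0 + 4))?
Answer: 1/25 ≈ 0.040000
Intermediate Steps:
T(A, k) = (-5 + k - A)²
1/T(0*(3 + 3), 0*(0 + 4)) = 1/((5 + 0*(3 + 3) - 0*(0 + 4))²) = 1/((5 + 0*6 - 0*4)²) = 1/((5 + 0 - 1*0)²) = 1/((5 + 0 + 0)²) = 1/(5²) = 1/25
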